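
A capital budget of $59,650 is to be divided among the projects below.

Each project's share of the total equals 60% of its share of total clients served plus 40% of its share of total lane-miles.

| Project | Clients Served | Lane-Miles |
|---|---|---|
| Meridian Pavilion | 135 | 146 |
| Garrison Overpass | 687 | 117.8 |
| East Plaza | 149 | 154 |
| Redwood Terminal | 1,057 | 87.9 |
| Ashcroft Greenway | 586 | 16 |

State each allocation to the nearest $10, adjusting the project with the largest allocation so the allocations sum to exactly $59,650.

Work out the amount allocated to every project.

Clients served total 2,614; lane-miles total 521.7.
Combined weights (60% clients served + 40% lane-miles): Meridian Pavilion 0.1429; Garrison Overpass 0.2480; East Plaza 0.1523; Redwood Terminal 0.3100; Ashcroft Greenway 0.1468.
Proportional shares: Meridian Pavilion 8,525.70; Garrison Overpass 14,793.77; East Plaza 9,083.26; Redwood Terminal 18,492.20; Ashcroft Greenway 8,755.07.
Rounded to nearest $10: Meridian Pavilion $8,530; Garrison Overpass $14,790; East Plaza $9,080; Redwood Terminal $18,490; Ashcroft Greenway $8,760. Sum = $59,650.
Rounded total matches; no reconciliation needed.

Meridian Pavilion: $8,530 · Garrison Overpass: $14,790 · East Plaza: $9,080 · Redwood Terminal: $18,490 · Ashcroft Greenway: $8,760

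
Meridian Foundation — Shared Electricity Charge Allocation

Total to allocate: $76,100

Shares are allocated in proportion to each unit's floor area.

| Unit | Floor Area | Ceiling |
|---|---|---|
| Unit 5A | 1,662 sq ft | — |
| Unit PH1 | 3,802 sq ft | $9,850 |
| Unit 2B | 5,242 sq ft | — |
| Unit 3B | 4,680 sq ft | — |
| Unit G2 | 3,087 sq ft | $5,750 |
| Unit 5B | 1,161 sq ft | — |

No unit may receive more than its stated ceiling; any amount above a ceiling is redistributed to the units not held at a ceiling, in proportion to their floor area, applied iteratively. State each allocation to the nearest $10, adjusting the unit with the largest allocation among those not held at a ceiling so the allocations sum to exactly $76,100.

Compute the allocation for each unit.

Total floor area = 19,634.
Pro-rata shares before constraints: Unit 5A 6,441.79; Unit PH1 14,736.28; Unit 2B 20,317.62; Unit 3B 18,139.35; Unit G2 11,964.99; Unit 5B 4,499.95.
Cap binds for Unit PH1 ($9,850), Unit G2 ($5,750); remaining pool $60,500 reallocated over remaining floor area 12,745.
Shares after redistribution: Unit 5A 7,889.45 → $7,890; Unit 2B 24,883.56 → $24,880; Unit 3B 22,215.77 → $22,220; Unit 5B 5,511.22 → $5,510.

Unit 5A: $7,890 · Unit PH1: $9,850 · Unit 2B: $24,880 · Unit 3B: $22,220 · Unit G2: $5,750 · Unit 5B: $5,510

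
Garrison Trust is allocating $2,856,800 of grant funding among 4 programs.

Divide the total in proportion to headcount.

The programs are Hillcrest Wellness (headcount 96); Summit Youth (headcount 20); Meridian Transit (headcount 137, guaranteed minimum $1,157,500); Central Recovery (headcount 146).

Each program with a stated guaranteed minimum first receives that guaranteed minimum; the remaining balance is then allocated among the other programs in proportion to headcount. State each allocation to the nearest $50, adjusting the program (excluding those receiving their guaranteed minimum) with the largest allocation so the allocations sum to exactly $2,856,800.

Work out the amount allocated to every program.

Fund the minimums — Meridian Transit $1,157,500. Remaining pool $1,699,300.
Remaining pool split over remaining headcount 262: Hillcrest Wellness 622,644.27 → $622,650; Summit Youth 129,717.56 → $129,700; Central Recovery 946,938.17 → $946,950.

Hillcrest Wellness: $622,650 | Summit Youth: $129,700 | Meridian Transit: $1,157,500 | Central Recovery: $946,950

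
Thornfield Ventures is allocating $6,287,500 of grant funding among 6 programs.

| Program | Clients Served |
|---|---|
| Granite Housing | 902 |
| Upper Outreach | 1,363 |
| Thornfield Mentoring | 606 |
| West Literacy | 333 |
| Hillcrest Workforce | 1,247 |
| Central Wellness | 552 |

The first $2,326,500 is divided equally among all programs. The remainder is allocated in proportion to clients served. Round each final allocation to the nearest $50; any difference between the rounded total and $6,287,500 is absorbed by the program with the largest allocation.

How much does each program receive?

Granite Housing: $1,101,900 · Upper Outreach: $1,466,800 · Thornfield Mentoring: $867,550 · West Literacy: $651,400 · Hillcrest Workforce: $1,375,050 · Central Wellness: $824,800

First tranche $2,326,500 split equally: $387,750 each.
Remainder $3,961,000 by clients served (total 5,003): Granite Housing 714,135.92 → $714,150; Upper Outreach 1,079,121.13 → $1,079,100; Thornfield Mentoring 479,785.33 → $479,800; West Literacy 263,644.41 → $263,650; Hillcrest Workforce 987,281.03 → $987,300; Central Wellness 437,032.18 → $437,050.
Rounding difference −$50 on remainder applied to Upper Outreach.
Totals: Granite Housing $387,750 + $714,150 = $1,101,900; Upper Outreach $387,750 + $1,079,050 = $1,466,800; Thornfield Mentoring $387,750 + $479,800 = $867,550; West Literacy $387,750 + $263,650 = $651,400; Hillcrest Workforce $387,750 + $987,300 = $1,375,050; Central Wellness $387,750 + $437,050 = $824,800.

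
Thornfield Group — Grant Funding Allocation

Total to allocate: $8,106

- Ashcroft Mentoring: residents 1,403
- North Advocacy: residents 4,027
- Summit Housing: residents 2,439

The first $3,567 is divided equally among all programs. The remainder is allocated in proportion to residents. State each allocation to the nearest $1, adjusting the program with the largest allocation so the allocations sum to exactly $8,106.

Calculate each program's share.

Ashcroft Mentoring: $1,998 | North Advocacy: $3,512 | Summit Housing: $2,596

First tranche $3,567 split equally: $1,189 each.
Remainder $4,539 by residents (total 7,869): Ashcroft Mentoring 809.28 → $809; North Advocacy 2,322.86 → $2,323; Summit Housing 1,406.87 → $1,407.
Totals: Ashcroft Mentoring $1,189 + $809 = $1,998; North Advocacy $1,189 + $2,323 = $3,512; Summit Housing $1,189 + $1,407 = $2,596.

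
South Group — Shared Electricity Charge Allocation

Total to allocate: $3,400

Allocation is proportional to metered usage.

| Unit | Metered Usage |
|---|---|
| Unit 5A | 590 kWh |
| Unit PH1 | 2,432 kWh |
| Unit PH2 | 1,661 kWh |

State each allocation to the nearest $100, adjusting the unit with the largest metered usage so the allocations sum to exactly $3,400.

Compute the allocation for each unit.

Unit 5A: $400; Unit PH1: $1,800; Unit PH2: $1,200

Combined metered usage = 590 + 2,432 + 1,661 = 4,683.
Raw shares: Unit 5A 428.36; Unit PH1 1,765.71; Unit PH2 1,205.94.
After rounding ($100): Unit 5A $400; Unit PH1 $1,800; Unit PH2 $1,200. Sum = $3,400.
Sum already equals the total — no adjustment.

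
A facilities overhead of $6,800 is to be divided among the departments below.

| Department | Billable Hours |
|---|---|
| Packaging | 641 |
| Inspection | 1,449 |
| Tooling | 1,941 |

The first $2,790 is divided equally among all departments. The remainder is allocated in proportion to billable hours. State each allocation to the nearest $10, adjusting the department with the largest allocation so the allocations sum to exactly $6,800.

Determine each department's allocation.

Equal tier: $2,790 ÷ 3 = $930 apiece.
Remainder $4,010 by billable hours (total 4,031): Packaging 637.66 → $640; Inspection 1,441.45 → $1,440; Tooling 1,930.89 → $1,930.
Totals: Packaging $930 + $640 = $1,570; Inspection $930 + $1,440 = $2,370; Tooling $930 + $1,930 = $2,860.

Packaging: $1,570 · Inspection: $2,370 · Tooling: $2,860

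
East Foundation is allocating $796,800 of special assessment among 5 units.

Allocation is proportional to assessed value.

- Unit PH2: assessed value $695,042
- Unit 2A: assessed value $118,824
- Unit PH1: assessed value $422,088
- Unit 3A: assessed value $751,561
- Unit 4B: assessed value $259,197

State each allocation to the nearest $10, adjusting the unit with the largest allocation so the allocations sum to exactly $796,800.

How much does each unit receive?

Unit PH2: $246,500 · Unit 2A: $42,140 · Unit PH1: $149,690 · Unit 3A: $266,550 · Unit 4B: $91,920

Assessed value total: 2,246,712.
Unrounded shares: Unit PH2 695,042/2,246,712 × $796,800 = 246,497.76; Unit 2A 118,824/2,246,712 × $796,800 = 42,141.12; Unit PH1 422,088/2,246,712 × $796,800 = 149,694.18; Unit 3A 751,561/2,246,712 × $796,800 = 266,542.31; Unit 4B 259,197/2,246,712 × $796,800 = 91,924.63.
After rounding ($10): Unit PH2 $246,500; Unit 2A $42,140; Unit PH1 $149,690; Unit 3A $266,540; Unit 4B $91,920. Sum = $796,790.
Difference $796,800 − $796,790 = +$10 applied to largest allocation (Unit 3A): Unit 3A becomes $266,550.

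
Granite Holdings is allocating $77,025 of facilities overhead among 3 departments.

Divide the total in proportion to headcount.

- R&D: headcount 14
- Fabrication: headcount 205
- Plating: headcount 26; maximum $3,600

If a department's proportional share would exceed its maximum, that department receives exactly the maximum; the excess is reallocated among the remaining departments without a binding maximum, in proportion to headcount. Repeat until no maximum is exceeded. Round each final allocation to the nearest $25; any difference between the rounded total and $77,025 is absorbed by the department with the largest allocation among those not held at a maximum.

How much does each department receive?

Combined headcount = 245.
Proportional shares (ignoring caps): R&D 4,401.43; Fabrication 64,449.49; Plating 8,174.08.
Capped: Plating ($3,600); remaining pool $73,425 reallocated over remaining headcount 219.
Shares after redistribution: R&D 4,693.84 → $4,700; Fabrication 68,731.16 → $68,725.

R&D: $4,700 | Fabrication: $68,725 | Plating: $3,600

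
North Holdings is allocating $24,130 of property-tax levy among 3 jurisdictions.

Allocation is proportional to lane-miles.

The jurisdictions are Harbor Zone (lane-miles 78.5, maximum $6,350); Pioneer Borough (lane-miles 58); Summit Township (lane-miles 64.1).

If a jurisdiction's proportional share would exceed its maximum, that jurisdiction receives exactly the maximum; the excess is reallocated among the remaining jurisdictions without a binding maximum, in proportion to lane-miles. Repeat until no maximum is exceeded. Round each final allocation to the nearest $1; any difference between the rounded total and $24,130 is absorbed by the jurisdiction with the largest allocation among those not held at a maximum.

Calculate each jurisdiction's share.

Harbor Zone: $6,350 | Pioneer Borough: $8,446 | Summit Township: $9,334

Sum of lane-miles: 200.6.
Unconstrained shares: Harbor Zone 9,442.70; Pioneer Borough 6,976.77; Summit Township 7,710.53.
Cap binds for Harbor Zone ($6,350); remaining pool $17,780 reallocated over remaining lane-miles 122.1.
Redistributed shares: Pioneer Borough 8,445.86 → $8,446; Summit Township 9,334.14 → $9,334.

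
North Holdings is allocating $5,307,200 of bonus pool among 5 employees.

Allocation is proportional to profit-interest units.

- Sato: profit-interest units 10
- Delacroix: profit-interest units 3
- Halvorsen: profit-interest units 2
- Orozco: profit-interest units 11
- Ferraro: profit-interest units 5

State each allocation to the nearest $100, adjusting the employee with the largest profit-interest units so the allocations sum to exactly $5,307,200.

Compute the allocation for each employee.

Sato: $1,712,000; Delacroix: $513,600; Halvorsen: $342,400; Orozco: $1,883,200; Ferraro: $856,000

Total profit-interest units = 10 + 3 + 2 + 11 + 5 = 31.
Raw shares: Sato 1,712,000.00; Delacroix 513,600.00; Halvorsen 342,400.00; Orozco 1,883,200.00; Ferraro 856,000.00.
At nearest $100: Sato $1,712,000; Delacroix $513,600; Halvorsen $342,400; Orozco $1,883,200; Ferraro $856,000. Sum = $5,307,200.
Sum already equals the total — no adjustment.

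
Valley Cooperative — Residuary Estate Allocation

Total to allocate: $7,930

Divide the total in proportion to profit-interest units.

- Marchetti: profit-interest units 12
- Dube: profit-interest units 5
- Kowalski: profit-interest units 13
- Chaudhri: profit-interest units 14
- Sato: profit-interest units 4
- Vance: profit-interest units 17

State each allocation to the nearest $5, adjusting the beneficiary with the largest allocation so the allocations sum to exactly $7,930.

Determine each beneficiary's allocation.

Marchetti: $1,465 · Dube: $610 · Kowalski: $1,585 · Chaudhri: $1,710 · Sato: $490 · Vance: $2,070

Profit-interest units total: 65.
Pro-rata amounts: Marchetti 12/65 × $7,930 = 1,464.00; Dube 5/65 × $7,930 = 610.00; Kowalski 13/65 × $7,930 = 1,586.00; Chaudhri 14/65 × $7,930 = 1,708.00; Sato 4/65 × $7,930 = 488.00; Vance 17/65 × $7,930 = 2,074.00.
Rounded to nearest $5: Marchetti $1,465; Dube $610; Kowalski $1,585; Chaudhri $1,710; Sato $490; Vance $2,075. Sum = $7,935.
Difference $7,930 − $7,935 = −$5 applied to largest allocation (Vance): Vance becomes $2,070.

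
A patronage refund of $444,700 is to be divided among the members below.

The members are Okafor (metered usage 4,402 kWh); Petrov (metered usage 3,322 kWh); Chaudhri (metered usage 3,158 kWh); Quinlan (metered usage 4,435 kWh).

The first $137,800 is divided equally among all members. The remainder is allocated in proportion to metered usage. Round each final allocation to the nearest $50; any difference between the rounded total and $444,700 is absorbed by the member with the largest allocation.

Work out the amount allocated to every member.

Okafor: $122,650; Petrov: $101,000; Chaudhri: $97,750; Quinlan: $123,300

Equal tier: $137,800 ÷ 4 = $34,450 apiece.
Remainder $306,900 by metered usage (total 15,317): Okafor 88,200.94 → $88,200; Petrov 66,561.45 → $66,550; Chaudhri 63,275.46 → $63,300; Quinlan 88,862.15 → $88,850.
Totals: Okafor $34,450 + $88,200 = $122,650; Petrov $34,450 + $66,550 = $101,000; Chaudhri $34,450 + $63,300 = $97,750; Quinlan $34,450 + $88,850 = $123,300.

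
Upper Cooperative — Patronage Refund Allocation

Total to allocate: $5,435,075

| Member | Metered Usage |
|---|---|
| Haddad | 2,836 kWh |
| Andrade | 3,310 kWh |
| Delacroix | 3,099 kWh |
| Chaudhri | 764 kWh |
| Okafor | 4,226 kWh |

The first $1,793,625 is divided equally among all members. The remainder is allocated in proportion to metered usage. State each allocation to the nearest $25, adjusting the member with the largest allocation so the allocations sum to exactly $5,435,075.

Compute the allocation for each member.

Haddad: $1,084,200; Andrade: $1,205,450; Delacroix: $1,151,475; Chaudhri: $554,175; Okafor: $1,439,775

Equal tier: $1,793,625 ÷ 5 = $358,725 apiece.
Remainder $3,641,450 by metered usage (total 14,235): Haddad 725,476.09 → $725,475; Andrade 846,729.86 → $846,725; Delacroix 792,754.03 → $792,750; Chaudhri 195,438.55 → $195,450; Okafor 1,081,051.47 → $1,081,050.
Totals: Haddad $358,725 + $725,475 = $1,084,200; Andrade $358,725 + $846,725 = $1,205,450; Delacroix $358,725 + $792,750 = $1,151,475; Chaudhri $358,725 + $195,450 = $554,175; Okafor $358,725 + $1,081,050 = $1,439,775.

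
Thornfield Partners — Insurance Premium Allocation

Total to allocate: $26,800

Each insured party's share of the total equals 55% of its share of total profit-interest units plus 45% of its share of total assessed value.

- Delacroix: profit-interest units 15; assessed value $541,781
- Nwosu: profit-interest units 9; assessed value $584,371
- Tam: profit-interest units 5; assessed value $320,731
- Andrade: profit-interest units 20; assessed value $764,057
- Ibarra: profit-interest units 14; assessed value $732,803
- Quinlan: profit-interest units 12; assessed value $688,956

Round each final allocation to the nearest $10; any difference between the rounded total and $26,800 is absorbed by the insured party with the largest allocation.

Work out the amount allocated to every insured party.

Totals — profit-interest units 75, assessed value 3,632,699.
Composite weights (55% profit-interest units + 45% assessed value): Delacroix 0.1771; Nwosu 0.1384; Tam 0.0764; Andrade 0.2413; Ibarra 0.1934; Quinlan 0.1733.
Pro-rata amounts: Delacroix 4,746.63; Nwosu 3,708.82; Tam 2,047.44; Andrade 6,467.22; Ibarra 5,184.26; Quinlan 4,645.63.
Rounded to nearest $10: Delacroix $4,750; Nwosu $3,710; Tam $2,050; Andrade $6,470; Ibarra $5,180; Quinlan $4,650. Sum = $26,810.
Difference $26,800 − $26,810 = −$10 applied to largest allocation (Andrade): Andrade becomes $6,460.

Delacroix: $4,750; Nwosu: $3,710; Tam: $2,050; Andrade: $6,460; Ibarra: $5,180; Quinlan: $4,650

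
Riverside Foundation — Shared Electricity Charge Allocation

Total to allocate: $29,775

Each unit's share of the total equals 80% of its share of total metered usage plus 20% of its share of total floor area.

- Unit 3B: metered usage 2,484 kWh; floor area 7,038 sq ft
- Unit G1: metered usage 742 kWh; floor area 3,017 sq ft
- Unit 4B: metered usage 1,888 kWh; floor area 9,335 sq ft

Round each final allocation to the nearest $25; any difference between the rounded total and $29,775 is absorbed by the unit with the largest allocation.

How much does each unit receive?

Unit 3B: $13,750; Unit G1: $4,375; Unit 4B: $11,650

Metered usage total 5,114; floor area total 19,390.
Blended shares (80% metered usage + 20% floor area): Unit 3B 0.4612; Unit G1 0.1472; Unit 4B 0.3916.
Unrounded shares: Unit 3B 13,731.47; Unit G1 4,382.66; Unit 4B 11,660.87.
After rounding ($25): Unit 3B $13,725; Unit G1 $4,375; Unit 4B $11,650. Sum = $29,750.
Difference $29,775 − $29,750 = +$25 applied to largest allocation (Unit 3B): Unit 3B becomes $13,750.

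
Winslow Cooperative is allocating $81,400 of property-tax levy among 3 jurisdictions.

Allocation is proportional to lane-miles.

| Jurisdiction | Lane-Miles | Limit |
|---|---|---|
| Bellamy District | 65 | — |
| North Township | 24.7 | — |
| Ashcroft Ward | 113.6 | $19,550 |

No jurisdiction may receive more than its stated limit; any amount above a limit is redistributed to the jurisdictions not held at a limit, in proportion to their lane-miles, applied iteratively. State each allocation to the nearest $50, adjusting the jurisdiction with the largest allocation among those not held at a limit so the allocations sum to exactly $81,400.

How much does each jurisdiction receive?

Bellamy District: $44,800 | North Township: $17,050 | Ashcroft Ward: $19,550

Total lane-miles = 203.3.
Unconstrained shares: Bellamy District 26,025.58; North Township 9,889.72; Ashcroft Ward 45,484.70.
Cap binds for Ashcroft Ward ($19,550); residual $61,850 reallocated over remaining lane-miles 89.7.
Remaining shares: Bellamy District 44,818.84 → $44,800; North Township 17,031.16 → $17,050.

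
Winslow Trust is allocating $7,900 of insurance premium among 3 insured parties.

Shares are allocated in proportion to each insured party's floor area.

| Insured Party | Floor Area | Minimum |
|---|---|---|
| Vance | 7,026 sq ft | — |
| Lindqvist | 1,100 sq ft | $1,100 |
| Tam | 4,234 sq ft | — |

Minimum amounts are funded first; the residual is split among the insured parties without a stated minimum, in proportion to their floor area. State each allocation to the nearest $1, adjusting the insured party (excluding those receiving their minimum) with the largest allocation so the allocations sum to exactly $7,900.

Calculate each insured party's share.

Minimums first: Lindqvist $1,100. Residual $6,800.
Residual split over remaining floor area 11,260: Vance 4,243.06 → $4,243; Tam 2,556.94 → $2,557.

Vance: $4,243; Lindqvist: $1,100; Tam: $2,557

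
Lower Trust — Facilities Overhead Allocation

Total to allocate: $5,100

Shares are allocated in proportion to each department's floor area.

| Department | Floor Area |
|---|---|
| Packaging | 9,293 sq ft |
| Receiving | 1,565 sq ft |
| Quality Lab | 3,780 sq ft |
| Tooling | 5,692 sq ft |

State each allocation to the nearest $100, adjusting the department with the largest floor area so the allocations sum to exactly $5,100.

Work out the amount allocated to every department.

Floor area total: 20,330.
Unrounded shares: Packaging 9,293/20,330 × $5,100 = 2,331.25; Receiving 1,565/20,330 × $5,100 = 392.60; Quality Lab 3,780/20,330 × $5,100 = 948.25; Tooling 5,692/20,330 × $5,100 = 1,427.90.
Rounded to nearest $100: Packaging $2,300; Receiving $400; Quality Lab $900; Tooling $1,400. Sum = $5,000.
Difference $5,100 − $5,000 = +$100 applied to largest floor area (Packaging): Packaging becomes $2,400.

Packaging: $2,400; Receiving: $400; Quality Lab: $900; Tooling: $1,400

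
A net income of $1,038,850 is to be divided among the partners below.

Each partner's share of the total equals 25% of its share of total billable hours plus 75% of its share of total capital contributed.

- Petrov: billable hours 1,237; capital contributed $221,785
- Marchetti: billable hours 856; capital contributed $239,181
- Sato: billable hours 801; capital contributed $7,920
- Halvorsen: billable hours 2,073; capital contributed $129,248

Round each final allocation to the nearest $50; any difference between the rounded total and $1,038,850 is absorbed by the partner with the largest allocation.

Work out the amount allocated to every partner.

Petrov: $353,600 | Marchetti: $356,300 | Sato: $52,200 | Halvorsen: $276,750

Billable hours total 4,967; capital contributed total 598,134.
Composite weights (25% billable hours + 75% capital contributed): Petrov 0.3404; Marchetti 0.3430; Sato 0.0502; Halvorsen 0.2664.
Raw shares: Petrov 353,579.92; Marchetti 356,318.61; Sato 52,199.07; Halvorsen 276,752.40.
At nearest $50: Petrov $353,600; Marchetti $356,300; Sato $52,200; Halvorsen $276,750. Sum = $1,038,850.
Rounded total matches; no reconciliation needed.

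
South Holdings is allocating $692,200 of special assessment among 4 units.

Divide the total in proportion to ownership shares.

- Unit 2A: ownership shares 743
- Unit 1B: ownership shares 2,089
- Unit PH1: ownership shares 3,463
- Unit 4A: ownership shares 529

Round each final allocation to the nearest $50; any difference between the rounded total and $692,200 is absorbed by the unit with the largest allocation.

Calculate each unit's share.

Ownership shares total: 6,824.
Pro-rata amounts: Unit 2A 743/6,824 × $692,200 = 75,367.03; Unit 1B 2,089/6,824 × $692,200 = 211,900.03; Unit PH1 3,463/6,824 × $692,200 = 351,273.24; Unit 4A 529/6,824 × $692,200 = 53,659.70.
At nearest $50: Unit 2A $75,350; Unit 1B $211,900; Unit PH1 $351,250; Unit 4A $53,650. Sum = $692,150.
Difference $692,200 − $692,150 = +$50 applied to largest allocation (Unit PH1): Unit PH1 becomes $351,300.

Unit 2A: $75,350; Unit 1B: $211,900; Unit PH1: $351,300; Unit 4A: $53,650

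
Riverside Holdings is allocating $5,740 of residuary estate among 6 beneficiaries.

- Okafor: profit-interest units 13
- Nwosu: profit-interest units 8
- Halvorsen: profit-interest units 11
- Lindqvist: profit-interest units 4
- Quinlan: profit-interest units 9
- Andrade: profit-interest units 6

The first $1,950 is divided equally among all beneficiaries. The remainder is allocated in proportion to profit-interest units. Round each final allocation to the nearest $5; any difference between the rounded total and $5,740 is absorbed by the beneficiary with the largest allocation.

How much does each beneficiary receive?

Okafor: $1,295 · Nwosu: $920 · Halvorsen: $1,140 · Lindqvist: $620 · Quinlan: $995 · Andrade: $770

First tranche $1,950 split equally: $325 each.
Remainder $3,790 by profit-interest units (total 51): Okafor 966.08 → $965; Nwosu 594.51 → $595; Halvorsen 817.45 → $815; Lindqvist 297.25 → $295; Quinlan 668.82 → $670; Andrade 445.88 → $445.
Rounding difference +$5 on remainder applied to Okafor.
Totals: Okafor $325 + $970 = $1,295; Nwosu $325 + $595 = $920; Halvorsen $325 + $815 = $1,140; Lindqvist $325 + $295 = $620; Quinlan $325 + $670 = $995; Andrade $325 + $445 = $770.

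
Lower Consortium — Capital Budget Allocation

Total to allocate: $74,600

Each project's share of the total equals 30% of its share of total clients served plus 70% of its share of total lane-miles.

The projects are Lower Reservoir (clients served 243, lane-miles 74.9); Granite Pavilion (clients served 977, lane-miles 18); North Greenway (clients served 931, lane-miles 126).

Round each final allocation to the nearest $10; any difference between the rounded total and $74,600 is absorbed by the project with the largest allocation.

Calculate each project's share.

Lower Reservoir: $20,400 | Granite Pavilion: $14,460 | North Greenway: $39,740

Totals — clients served 2,151, lane-miles 218.9.
Composite weights (30% clients served + 70% lane-miles): Lower Reservoir 0.2734; Granite Pavilion 0.1938; North Greenway 0.5328.
Pro-rata amounts: Lower Reservoir 20,396.16; Granite Pavilion 14,459.18; North Greenway 39,744.66.
Rounded to nearest $10: Lower Reservoir $20,400; Granite Pavilion $14,460; North Greenway $39,740. Sum = $74,600.
Rounded total matches; no reconciliation needed.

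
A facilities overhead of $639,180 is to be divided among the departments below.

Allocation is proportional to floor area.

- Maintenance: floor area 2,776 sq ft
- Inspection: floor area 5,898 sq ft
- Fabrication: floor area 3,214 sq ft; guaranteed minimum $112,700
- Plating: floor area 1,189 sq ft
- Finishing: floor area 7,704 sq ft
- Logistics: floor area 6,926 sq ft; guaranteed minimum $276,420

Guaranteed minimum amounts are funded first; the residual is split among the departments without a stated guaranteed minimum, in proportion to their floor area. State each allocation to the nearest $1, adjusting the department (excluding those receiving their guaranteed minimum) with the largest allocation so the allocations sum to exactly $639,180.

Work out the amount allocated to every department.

Minimums first: Fabrication $112,700; Logistics $276,420. Residual $250,060.
Residual split over remaining floor area 17,567: Maintenance 39,515.37 → $39,515; Inspection 83,955.93 → $83,956; Plating 16,924.99 → $16,925; Finishing 109,663.70 → $109,664.

Maintenance: $39,515; Inspection: $83,956; Fabrication: $112,700; Plating: $16,925; Finishing: $109,664; Logistics: $276,420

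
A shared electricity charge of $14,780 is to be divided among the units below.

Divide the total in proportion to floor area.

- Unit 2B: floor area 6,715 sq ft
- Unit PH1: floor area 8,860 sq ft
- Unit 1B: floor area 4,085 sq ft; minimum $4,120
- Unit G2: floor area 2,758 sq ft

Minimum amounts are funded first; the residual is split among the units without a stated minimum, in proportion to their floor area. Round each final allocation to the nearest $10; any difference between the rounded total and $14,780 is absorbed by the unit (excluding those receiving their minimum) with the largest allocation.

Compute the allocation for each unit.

Unit 2B: $3,900 | Unit PH1: $5,160 | Unit 1B: $4,120 | Unit G2: $1,600

Minimums first: Unit 1B $4,120. Balance $10,660.
Balance split over remaining floor area 18,333: Unit 2B 3,904.54 → $3,900; Unit PH1 5,151.78 → $5,150; Unit G2 1,603.68 → $1,600.
Rounding difference +$10 applied to Unit PH1 → $5,160.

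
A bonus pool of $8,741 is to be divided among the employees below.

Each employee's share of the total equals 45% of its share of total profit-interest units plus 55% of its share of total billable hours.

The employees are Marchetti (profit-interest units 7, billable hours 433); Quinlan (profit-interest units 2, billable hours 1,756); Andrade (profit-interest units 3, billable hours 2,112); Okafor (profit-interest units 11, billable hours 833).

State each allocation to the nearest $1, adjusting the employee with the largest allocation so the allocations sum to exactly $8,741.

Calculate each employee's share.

Marchetti: $1,603 | Quinlan: $1,986 | Andrade: $2,491 | Okafor: $2,661

Totals — profit-interest units 23, billable hours 5,134.
Composite weights (45% profit-interest units + 55% billable hours): Marchetti 0.1833; Quinlan 0.2272; Andrade 0.2850; Okafor 0.3045.
Proportional shares: Marchetti 1,602.60; Quinlan 1,986.38; Andrade 2,490.77; Okafor 2,661.25.
After rounding ($1): Marchetti $1,603; Quinlan $1,986; Andrade $2,491; Okafor $2,661. Sum = $8,741.
Rounded total matches; no reconciliation needed.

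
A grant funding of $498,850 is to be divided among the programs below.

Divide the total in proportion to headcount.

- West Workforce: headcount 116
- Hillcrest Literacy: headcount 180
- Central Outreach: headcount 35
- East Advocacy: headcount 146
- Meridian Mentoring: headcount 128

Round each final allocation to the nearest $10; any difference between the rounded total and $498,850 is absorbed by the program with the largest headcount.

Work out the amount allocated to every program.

West Workforce: $95,650 | Hillcrest Literacy: $148,420 | Central Outreach: $28,860 | East Advocacy: $120,380 | Meridian Mentoring: $105,540

Total headcount = 116 + 180 + 35 + 146 + 128 = 605.
Proportional shares: West Workforce 95,647.27; Hillcrest Literacy 148,418.18; Central Outreach 28,859.09; East Advocacy 120,383.64; Meridian Mentoring 105,541.82.
After rounding ($10): West Workforce $95,650; Hillcrest Literacy $148,420; Central Outreach $28,860; East Advocacy $120,380; Meridian Mentoring $105,540. Sum = $498,850.
Rounded total matches; no reconciliation needed.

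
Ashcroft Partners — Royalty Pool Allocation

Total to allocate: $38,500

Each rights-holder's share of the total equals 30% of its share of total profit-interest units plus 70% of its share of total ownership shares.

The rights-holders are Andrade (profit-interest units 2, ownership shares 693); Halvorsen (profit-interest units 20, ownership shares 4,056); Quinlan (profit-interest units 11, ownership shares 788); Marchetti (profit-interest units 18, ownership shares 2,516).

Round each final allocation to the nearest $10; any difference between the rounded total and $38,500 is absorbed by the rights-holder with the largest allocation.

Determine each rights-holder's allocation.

Profit-interest units total 51; ownership shares total 8,053.
Composite weights (30% profit-interest units + 70% ownership shares): Andrade 0.0720; Halvorsen 0.4702; Quinlan 0.1332; Marchetti 0.3246.
Unrounded shares: Andrade 2,772.12; Halvorsen 18,103.14; Quinlan 5,128.28; Marchetti 12,496.46.
After rounding ($10): Andrade $2,770; Halvorsen $18,100; Quinlan $5,130; Marchetti $12,500. Sum = $38,500.
Rounded total matches; no reconciliation needed.

Andrade: $2,770 | Halvorsen: $18,100 | Quinlan: $5,130 | Marchetti: $12,500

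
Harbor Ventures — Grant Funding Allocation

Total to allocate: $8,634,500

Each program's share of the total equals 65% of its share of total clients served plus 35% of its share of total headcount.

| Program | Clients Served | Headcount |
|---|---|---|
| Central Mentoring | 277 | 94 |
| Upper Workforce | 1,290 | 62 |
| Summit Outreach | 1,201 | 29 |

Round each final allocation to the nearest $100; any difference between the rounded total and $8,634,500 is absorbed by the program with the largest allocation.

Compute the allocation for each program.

Central Mentoring: $2,097,200 · Upper Workforce: $3,628,400 · Summit Outreach: $2,908,900

Clients served total 2,768; headcount total 185.
Combined weights (65% clients served + 35% headcount): Central Mentoring 0.2429; Upper Workforce 0.4202; Summit Outreach 0.3369.
Pro-rata amounts: Central Mentoring 2,097,188.83; Upper Workforce 3,628,420.66; Summit Outreach 2,908,890.51.
At nearest $100: Central Mentoring $2,097,200; Upper Workforce $3,628,400; Summit Outreach $2,908,900. Sum = $8,634,500.
No rounding difference to absorb.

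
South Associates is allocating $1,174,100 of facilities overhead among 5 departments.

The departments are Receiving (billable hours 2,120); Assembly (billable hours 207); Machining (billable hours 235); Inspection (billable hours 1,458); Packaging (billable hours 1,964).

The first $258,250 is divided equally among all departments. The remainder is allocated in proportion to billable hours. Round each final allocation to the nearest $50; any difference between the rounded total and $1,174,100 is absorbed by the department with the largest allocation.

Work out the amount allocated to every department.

Equal tier: $258,250 ÷ 5 = $51,650 apiece.
Remainder $915,850 by billable hours (total 5,984): Receiving 324,465.57 → $324,450; Assembly 31,681.31 → $31,700; Machining 35,966.70 → $35,950; Inspection 223,146.61 → $223,150; Packaging 300,589.81 → $300,600.
Totals: Receiving $51,650 + $324,450 = $376,100; Assembly $51,650 + $31,700 = $83,350; Machining $51,650 + $35,950 = $87,600; Inspection $51,650 + $223,150 = $274,800; Packaging $51,650 + $300,600 = $352,250.

Receiving: $376,100 | Assembly: $83,350 | Machining: $87,600 | Inspection: $274,800 | Packaging: $352,250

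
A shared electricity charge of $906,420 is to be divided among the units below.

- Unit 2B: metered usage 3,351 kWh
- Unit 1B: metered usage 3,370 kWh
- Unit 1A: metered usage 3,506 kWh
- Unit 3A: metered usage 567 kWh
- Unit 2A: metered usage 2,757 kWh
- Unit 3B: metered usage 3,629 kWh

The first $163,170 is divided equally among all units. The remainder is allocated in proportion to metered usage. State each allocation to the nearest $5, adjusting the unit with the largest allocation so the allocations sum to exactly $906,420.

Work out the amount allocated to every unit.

First tranche $163,170 split equally: $27,195 each.
Remainder $743,250 by metered usage (total 17,180): Unit 2B 144,972.69 → $144,975; Unit 1B 145,794.67 → $145,795; Unit 1A 151,678.38 → $151,680; Unit 3A 24,529.85 → $24,530; Unit 2A 119,274.75 → $119,275; Unit 3B 156,999.67 → $157,000.
Rounding difference −$5 on remainder applied to Unit 3B.
Totals: Unit 2B $27,195 + $144,975 = $172,170; Unit 1B $27,195 + $145,795 = $172,990; Unit 1A $27,195 + $151,680 = $178,875; Unit 3A $27,195 + $24,530 = $51,725; Unit 2A $27,195 + $119,275 = $146,470; Unit 3B $27,195 + $156,995 = $184,190.

Unit 2B: $172,170; Unit 1B: $172,990; Unit 1A: $178,875; Unit 3A: $51,725; Unit 2A: $146,470; Unit 3B: $184,190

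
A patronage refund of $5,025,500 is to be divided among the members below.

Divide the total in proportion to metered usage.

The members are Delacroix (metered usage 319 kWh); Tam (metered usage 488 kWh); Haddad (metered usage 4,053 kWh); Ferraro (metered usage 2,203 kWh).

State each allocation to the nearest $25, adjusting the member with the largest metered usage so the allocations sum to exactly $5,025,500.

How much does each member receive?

Delacroix: $226,975; Tam: $347,225; Haddad: $2,883,800; Ferraro: $1,567,500

Total metered usage = 319 + 488 + 4,053 + 2,203 = 7,063.
Unrounded shares: Delacroix 226,976.43; Tam 347,224.13; Haddad 2,883,810.21; Ferraro 1,567,489.24.
At nearest $25: Delacroix $226,975; Tam $347,225; Haddad $2,883,800; Ferraro $1,567,500. Sum = $5,025,500.
Sum already equals the total — no adjustment.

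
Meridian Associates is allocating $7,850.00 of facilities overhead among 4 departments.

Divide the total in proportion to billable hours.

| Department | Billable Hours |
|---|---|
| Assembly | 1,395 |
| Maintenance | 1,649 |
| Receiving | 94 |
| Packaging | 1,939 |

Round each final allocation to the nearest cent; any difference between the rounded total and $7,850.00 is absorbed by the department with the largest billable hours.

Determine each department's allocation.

Total billable hours = 1,395 + 1,649 + 94 + 1,939 = 5,077.
Raw shares: Assembly 2,156.9332; Maintenance 2,549.6652; Receiving 145.3417; Packaging 2,998.0599.
After rounding (cent): Assembly $2,156.93; Maintenance $2,549.67; Receiving $145.34; Packaging $2,998.06. Sum = $7,850.00.
No rounding difference to absorb.

Assembly: $2,156.93 | Maintenance: $2,549.67 | Receiving: $145.34 | Packaging: $2,998.06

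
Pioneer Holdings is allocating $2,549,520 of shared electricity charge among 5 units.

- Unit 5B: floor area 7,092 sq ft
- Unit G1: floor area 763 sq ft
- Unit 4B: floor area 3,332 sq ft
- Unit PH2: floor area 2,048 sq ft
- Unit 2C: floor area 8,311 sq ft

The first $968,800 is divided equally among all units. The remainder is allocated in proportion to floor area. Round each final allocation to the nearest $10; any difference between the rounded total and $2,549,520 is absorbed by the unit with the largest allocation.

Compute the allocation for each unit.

Unit 5B: $714,060; Unit G1: $249,740; Unit 4B: $438,210; Unit PH2: $344,010; Unit 2C: $803,500

First tranche $968,800 split equally: $193,760 each.
Remainder $1,580,720 by floor area (total 21,546): Unit 5B 520,303.83 → $520,300; Unit G1 55,977.41 → $55,980; Unit 4B 244,451.83 → $244,450; Unit PH2 150,251.30 → $150,250; Unit 2C 609,735.63 → $609,740.
Totals: Unit 5B $193,760 + $520,300 = $714,060; Unit G1 $193,760 + $55,980 = $249,740; Unit 4B $193,760 + $244,450 = $438,210; Unit PH2 $193,760 + $150,250 = $344,010; Unit 2C $193,760 + $609,740 = $803,500.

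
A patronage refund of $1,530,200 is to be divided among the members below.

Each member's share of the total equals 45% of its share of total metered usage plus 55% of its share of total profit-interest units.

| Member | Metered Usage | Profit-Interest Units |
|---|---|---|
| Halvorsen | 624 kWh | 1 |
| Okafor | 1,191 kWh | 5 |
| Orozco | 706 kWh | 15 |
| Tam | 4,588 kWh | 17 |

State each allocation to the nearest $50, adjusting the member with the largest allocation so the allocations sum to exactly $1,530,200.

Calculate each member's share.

Halvorsen: $82,600; Okafor: $226,100; Orozco: $400,600; Tam: $820,900

Totals — metered usage 7,109, profit-interest units 38.
Composite weights (45% metered usage + 55% profit-interest units): Halvorsen 0.0540; Okafor 0.1478; Orozco 0.2618; Tam 0.5365.
Unrounded shares: Halvorsen 82,589.35; Okafor 226,100.47; Orozco 400,598.85; Tam 820,911.33.
Rounded to nearest $50: Halvorsen $82,600; Okafor $226,100; Orozco $400,600; Tam $820,900. Sum = $1,530,200.
Rounded total matches; no reconciliation needed.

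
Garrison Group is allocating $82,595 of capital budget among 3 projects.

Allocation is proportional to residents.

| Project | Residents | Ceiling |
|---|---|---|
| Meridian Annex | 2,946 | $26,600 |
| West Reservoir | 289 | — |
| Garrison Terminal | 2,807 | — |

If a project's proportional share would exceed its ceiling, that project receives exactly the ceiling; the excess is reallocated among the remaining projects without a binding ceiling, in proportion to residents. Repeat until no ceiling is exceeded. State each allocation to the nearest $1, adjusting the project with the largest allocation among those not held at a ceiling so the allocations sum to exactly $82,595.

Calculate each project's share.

Total residents = 6,042.
Unconstrained shares: Meridian Annex 40,272.24; West Reservoir 3,950.67; Garrison Terminal 38,372.09.
Capped: Meridian Annex ($26,600); residual $55,995 reallocated over remaining residents 3,096.
Shares after redistribution: West Reservoir 5,226.92 → $5,227; Garrison Terminal 50,768.08 → $50,768.

Meridian Annex: $26,600 · West Reservoir: $5,227 · Garrison Terminal: $50,768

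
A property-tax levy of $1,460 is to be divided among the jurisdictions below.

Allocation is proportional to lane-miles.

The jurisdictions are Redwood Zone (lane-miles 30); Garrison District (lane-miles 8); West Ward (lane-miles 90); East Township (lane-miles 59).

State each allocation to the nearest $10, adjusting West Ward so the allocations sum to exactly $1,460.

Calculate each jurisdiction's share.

Total lane-miles = 187.
Proportional shares: Redwood Zone 30/187 × $1,460 = 234.22; Garrison District 8/187 × $1,460 = 62.46; West Ward 90/187 × $1,460 = 702.67; East Township 59/187 × $1,460 = 460.64.
Rounded to nearest $10: Redwood Zone $230; Garrison District $60; West Ward $700; East Township $460. Sum = $1,450.
Difference $1,460 − $1,450 = +$10 applied to West Ward: West Ward becomes $710.

Redwood Zone: $230; Garrison District: $60; West Ward: $710; East Township: $460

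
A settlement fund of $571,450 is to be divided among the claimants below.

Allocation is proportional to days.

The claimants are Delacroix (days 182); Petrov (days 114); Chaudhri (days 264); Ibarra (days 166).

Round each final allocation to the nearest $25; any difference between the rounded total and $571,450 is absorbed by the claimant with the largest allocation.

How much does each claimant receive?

Days total: 726.
Raw shares: Delacroix 182/726 × $571,450 = 143,256.06; Petrov 114/726 × $571,450 = 89,731.82; Chaudhri 264/726 × $571,450 = 207,800.00; Ibarra 166/726 × $571,450 = 130,662.12.
After rounding ($25): Delacroix $143,250; Petrov $89,725; Chaudhri $207,800; Ibarra $130,650. Sum = $571,425.
Difference $571,450 − $571,425 = +$25 applied to largest allocation (Chaudhri): Chaudhri becomes $207,825.

Delacroix: $143,250 · Petrov: $89,725 · Chaudhri: $207,825 · Ibarra: $130,650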